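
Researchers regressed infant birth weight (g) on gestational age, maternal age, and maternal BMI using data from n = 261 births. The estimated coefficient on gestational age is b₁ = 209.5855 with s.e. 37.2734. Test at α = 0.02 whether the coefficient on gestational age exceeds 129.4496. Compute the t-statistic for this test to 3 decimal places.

H₀: β₁ = 129.4496 vs H₁: β₁ > 129.4496.
t = (b₁ − β₁⁰)/SE = (209.5855 − 129.4496) / 37.2734 = 2.150.
df = n − k − 1 = 261 − 3 − 1 = 257.
One-sided p ≈ 0.0162, which is < 0.02, so reject H₀.
There is evidence that the true slope on gestational age exceeds 129.4496 g per unit, holding the other predictors fixed.

t = 2.150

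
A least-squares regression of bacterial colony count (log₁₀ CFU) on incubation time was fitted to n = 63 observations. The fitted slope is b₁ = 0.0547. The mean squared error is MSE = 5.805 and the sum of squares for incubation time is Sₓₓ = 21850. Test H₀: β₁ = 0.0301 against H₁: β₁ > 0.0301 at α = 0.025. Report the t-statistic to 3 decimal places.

t = 1.509

SE(b₁) = √(MSE/Sₓₓ) = √(5.805/21850) = 0.0162995.
t = (0.0547 − 0.0301) / 0.0162995 = 1.509.
df = n − 2 = 61.
One-sided p ≈ 0.0682, which is ≥ 0.025, so fail to reject H₀.
The data do not give significant evidence that the true slope on incubation time exceeds 0.0301 log₁₀ CFU per unit.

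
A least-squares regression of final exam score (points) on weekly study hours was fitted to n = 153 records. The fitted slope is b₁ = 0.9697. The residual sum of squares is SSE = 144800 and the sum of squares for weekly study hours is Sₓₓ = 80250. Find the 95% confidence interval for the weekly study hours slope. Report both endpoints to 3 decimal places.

(0.754, 1.186)

MSE = SSE/(n − 2) = 144800/151 = 958.94.
SE(b₁) = √(MSE/Sₓₓ) = √(958.94/80250) = 0.109313.
df = n − 2 = 151.
t* = t_{0.025, 151} = 1.975799.
Margin = t* × SE = 1.975799 × 0.109313 = 0.21598.
CI: 0.9697 ± 0.21598 → (0.754, 1.186).
With 95% confidence, each one-unit increase in weekly study hours is associated with a change of between 0.754 and 1.186 points in final exam score.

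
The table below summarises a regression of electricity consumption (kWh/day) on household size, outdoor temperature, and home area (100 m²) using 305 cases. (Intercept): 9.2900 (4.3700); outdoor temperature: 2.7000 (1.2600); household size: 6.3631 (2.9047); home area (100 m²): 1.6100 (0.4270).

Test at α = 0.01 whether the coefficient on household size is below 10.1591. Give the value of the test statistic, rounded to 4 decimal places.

Read off: b = 6.3631, SE = 2.9047 for household size.
H₀: β₁ = 10.1591 vs H₁: β₁ < 10.1591.
t = (6.3631 − 10.1591) / 2.9047 = -1.3068.
df = n − k − 1 = 305 − 3 − 1 = 301.
One-sided p ≈ 0.0961, which is ≥ 0.01, so fail to reject H₀.
The data do not give significant evidence that the true slope on household size is below 10.1591 kWh/day per unit, holding the other predictors fixed.

t = -1.3068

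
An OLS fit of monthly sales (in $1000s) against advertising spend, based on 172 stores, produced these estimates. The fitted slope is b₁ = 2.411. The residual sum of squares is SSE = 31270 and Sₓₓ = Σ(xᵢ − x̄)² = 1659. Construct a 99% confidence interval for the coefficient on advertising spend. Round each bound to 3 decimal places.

(1.544, 3.278)

MSE = SSE/(n − 2) = 31270/170 = 183.941.
SE(b₁) = √(MSE/Sₓₓ) = √(183.941/1659) = 0.332979.
df = n − 2 = 170.
t* = t_{0.005, 170} = 2.605058.
Margin = t* × SE = 2.605058 × 0.332979 = 0.86743.
CI: 2.411 ± 0.86743 → (1.544, 3.278).
With 99% confidence, each one-unit increase in advertising spend is associated with a change of between 1.544 and 3.278 $1000s in monthly sales.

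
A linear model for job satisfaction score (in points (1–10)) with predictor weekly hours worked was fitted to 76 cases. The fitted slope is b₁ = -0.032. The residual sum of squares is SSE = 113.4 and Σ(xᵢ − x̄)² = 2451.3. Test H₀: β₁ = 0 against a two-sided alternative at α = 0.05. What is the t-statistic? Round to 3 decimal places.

MSE = SSE/(n − 2) = 113.4/74 = 1.53243.
SE(b₁) = √(MSE/Sₓₓ) = √(1.53243/2451.3) = 0.025003.
t = -0.032 / 0.025003 = -1.280.
df = n − 2 = 74.
Two-sided p ≈ 0.2046, which is ≥ 0.05, so fail to reject H₀.
The data do not give significant evidence of an association between weekly hours worked and job satisfaction score.

t = -1.280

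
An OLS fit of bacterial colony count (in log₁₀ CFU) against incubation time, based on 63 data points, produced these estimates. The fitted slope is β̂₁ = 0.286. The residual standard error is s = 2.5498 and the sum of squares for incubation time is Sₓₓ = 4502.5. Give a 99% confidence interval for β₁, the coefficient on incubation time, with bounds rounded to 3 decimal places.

SE(β̂₁) = s/√Sₓₓ = 2.5498/√4502.5 = 0.0379996.
df = n − 2 = 61.
t* = t_{0.005, 61} = 2.658857.
Margin = t* × SE = 2.658857 × 0.0379996 = 0.10104.
CI: 0.286 ± 0.10104 → (0.185, 0.387).
With 99% confidence, each one-unit increase in incubation time is associated with a change of between 0.185 and 0.387 log₁₀ CFU in bacterial colony count.

(0.185, 0.387)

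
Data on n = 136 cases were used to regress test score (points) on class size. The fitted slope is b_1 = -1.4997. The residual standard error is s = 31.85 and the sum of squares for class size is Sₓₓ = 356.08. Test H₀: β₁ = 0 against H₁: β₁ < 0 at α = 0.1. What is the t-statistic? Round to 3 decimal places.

t = -0.889

SE(b_1) = s/√Sₓₓ = 31.85/√356.08 = 1.68786.
t = -1.4997 / 1.68786 = -0.889.
df = n − 2 = 134.
One-sided p ≈ 0.1879, which is ≥ 0.1, so fail to reject H₀.
The data do not give significant evidence that the true slope on class size is negative.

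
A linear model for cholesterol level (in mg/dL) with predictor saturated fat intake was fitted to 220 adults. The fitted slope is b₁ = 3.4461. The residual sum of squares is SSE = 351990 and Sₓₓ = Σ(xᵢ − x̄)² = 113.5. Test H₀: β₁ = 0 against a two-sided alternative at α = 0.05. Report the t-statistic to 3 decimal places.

MSE = SSE/(n − 2) = 351990/218 = 1614.63.
SE(b₁) = √(MSE/Sₓₓ) = √(1614.63/113.5) = 3.77172.
t = 3.4461 / 3.77172 = 0.914.
df = n − 2 = 218.
Two-sided p ≈ 0.3619, which is ≥ 0.05, so fail to reject H₀.
The data do not give significant evidence of an association between saturated fat intake and cholesterol level.

t = 0.914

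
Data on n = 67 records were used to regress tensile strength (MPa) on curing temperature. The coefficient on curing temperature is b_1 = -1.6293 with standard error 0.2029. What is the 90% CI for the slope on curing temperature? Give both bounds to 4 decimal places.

(-1.9679, -1.2907)

df = n − 2 = 67 − 2 = 65.
t* = t_{0.05, 65} = 1.668636.
Margin = t* × SE = 1.668636 × 0.2029 = 0.338566.
CI: -1.6293 ± 0.338566 → (-1.9679, -1.2907).
With 90% confidence, each one-unit increase in curing temperature is associated with a change of between -1.9679 and -1.2907 MPa in tensile strength.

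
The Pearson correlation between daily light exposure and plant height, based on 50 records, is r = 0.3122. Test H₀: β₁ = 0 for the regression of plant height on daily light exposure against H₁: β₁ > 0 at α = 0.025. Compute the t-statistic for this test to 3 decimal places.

t = 2.277

t = r·√(n − 2)/√(1 − r²) = 0.3122·√48/√0.902531 = 2.277.
df = n − 2 = 48.
One-sided p ≈ 0.0136, which is < 0.025, so reject H₀.
There is evidence of a linear association between daily light exposure and plant height.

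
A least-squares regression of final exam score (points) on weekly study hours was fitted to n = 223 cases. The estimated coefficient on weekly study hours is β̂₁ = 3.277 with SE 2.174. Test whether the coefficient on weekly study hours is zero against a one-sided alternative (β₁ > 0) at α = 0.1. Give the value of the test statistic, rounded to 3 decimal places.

H₀: β₁ = 0 vs H₁: β₁ > 0.
t = (β̂₁ − β₁⁰)/SE = 3.277 / 2.174 = 1.507.
df = n − 2 = 223 − 2 = 221.
One-sided p ≈ 0.0666, which is < 0.1, so reject H₀.
There is evidence that the true slope on weekly study hours is positive.

t = 1.507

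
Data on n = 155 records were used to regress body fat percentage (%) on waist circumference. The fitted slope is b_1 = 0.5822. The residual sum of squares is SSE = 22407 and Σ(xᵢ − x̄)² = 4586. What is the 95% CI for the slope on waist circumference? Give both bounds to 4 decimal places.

MSE = SSE/(n − 2) = 22407/153 = 146.451.
SE(b_1) = √(MSE/Sₓₓ) = √(146.451/4586) = 0.178702.
df = n − 2 = 153.
t* = t_{0.025, 153} = 1.97559.
Margin = t* × SE = 1.97559 × 0.178702 = 0.353042.
CI: 0.5822 ± 0.353042 → (0.2292, 0.9352).
With 95% confidence, each one-unit increase in waist circumference is associated with a change of between 0.2292 and 0.9352 % in body fat percentage.

(0.2292, 0.9352)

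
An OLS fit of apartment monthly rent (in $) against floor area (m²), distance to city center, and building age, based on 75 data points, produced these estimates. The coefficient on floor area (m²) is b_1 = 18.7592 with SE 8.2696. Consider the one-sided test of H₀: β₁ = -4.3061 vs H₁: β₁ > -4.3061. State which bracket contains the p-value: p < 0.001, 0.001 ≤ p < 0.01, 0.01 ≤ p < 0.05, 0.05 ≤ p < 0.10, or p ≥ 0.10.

0.001 ≤ p < 0.01

t = (18.7592 − (-4.3061)) / 8.2696 = 2.789.
df = n − k − 1 = 75 − 3 − 1 = 71.
One-sided p = P(T_{71} > t) ≈ 0.0034.
So 0.001 ≤ p < 0.01.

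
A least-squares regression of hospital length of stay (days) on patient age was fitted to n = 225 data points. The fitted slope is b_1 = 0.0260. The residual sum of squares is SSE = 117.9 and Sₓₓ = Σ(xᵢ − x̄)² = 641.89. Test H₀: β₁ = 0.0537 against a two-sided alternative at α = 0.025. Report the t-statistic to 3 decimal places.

t = -0.965

MSE = SSE/(n − 2) = 117.9/223 = 0.5287.
SE(b_1) = √(MSE/Sₓₓ) = √(0.5287/641.89) = 0.0286995.
t = (0.0260 − 0.0537) / 0.0286995 = -0.965.
df = n − 2 = 223.
Two-sided p ≈ 0.3355, which is ≥ 0.025, so fail to reject H₀.
The data are consistent with a true slope of 0.0537 days per unit of patient age.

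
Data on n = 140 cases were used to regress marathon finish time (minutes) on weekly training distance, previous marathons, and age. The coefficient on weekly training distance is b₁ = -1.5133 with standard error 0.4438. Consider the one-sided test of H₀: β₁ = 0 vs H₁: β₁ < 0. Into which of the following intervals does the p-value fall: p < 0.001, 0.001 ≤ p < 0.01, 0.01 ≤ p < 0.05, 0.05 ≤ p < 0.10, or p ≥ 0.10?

p < 0.001

t = -1.5133 / 0.4438 = -3.410.
df = n − k − 1 = 140 − 3 − 1 = 136.
One-sided p = P(T_{136} < t) ≈ 0.0004.
So p < 0.001.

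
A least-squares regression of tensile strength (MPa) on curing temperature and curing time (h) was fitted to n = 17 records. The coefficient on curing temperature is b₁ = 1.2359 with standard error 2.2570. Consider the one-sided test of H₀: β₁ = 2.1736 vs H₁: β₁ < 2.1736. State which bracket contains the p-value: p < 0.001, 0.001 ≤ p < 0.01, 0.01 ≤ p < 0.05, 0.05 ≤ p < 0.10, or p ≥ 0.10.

p ≥ 0.10

t = (1.2359 − 2.1736) / 2.2570 = -0.415.
df = n − k − 1 = 17 − 2 − 1 = 14.
One-sided p = P(T_{14} < t) ≈ 0.3421.
So p ≥ 0.10.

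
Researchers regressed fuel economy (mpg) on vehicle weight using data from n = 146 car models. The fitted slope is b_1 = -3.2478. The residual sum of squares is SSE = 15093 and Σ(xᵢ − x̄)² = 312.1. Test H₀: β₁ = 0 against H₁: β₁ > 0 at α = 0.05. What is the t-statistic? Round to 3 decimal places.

t = -5.604

MSE = SSE/(n − 2) = 15093/144 = 104.812.
SE(b_1) = √(MSE/Sₓₓ) = √(104.812/312.1) = 0.579508.
t = -3.2478 / 0.579508 = -5.604.
df = n − 2 = 144.
One-sided p ≈ 1.0000, which is ≥ 0.05, so fail to reject H₀.
The data do not give significant evidence that the true slope on vehicle weight is positive.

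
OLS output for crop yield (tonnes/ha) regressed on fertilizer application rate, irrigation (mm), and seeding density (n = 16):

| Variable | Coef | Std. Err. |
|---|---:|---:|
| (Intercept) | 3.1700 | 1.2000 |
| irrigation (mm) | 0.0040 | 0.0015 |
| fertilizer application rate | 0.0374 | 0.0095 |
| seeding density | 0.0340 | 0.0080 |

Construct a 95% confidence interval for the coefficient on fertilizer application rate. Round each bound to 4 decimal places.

Read off: b = 0.0374, SE = 0.0095 for fertilizer application rate.
df = n − k − 1 = 16 − 3 − 1 = 12.
t* = t_{0.025, 12} = 2.178813.
Margin = t* × SE = 2.178813 × 0.0095 = 0.020699.
CI: 0.0374 ± 0.020699 → (0.0167, 0.0581).

(0.0167, 0.0581)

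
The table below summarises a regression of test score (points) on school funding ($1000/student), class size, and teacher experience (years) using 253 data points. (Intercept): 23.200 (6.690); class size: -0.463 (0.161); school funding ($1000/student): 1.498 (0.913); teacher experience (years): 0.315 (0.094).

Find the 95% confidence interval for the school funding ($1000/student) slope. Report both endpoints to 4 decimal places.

(-0.3002, 3.2962)

Read off: b = 1.498, SE = 0.913 for school funding ($1000/student).
df = n − k − 1 = 253 − 3 − 1 = 249.
t* = t_{0.025, 249} = 1.969537.
Margin = t* × SE = 1.969537 × 0.913 = 1.798187.
CI: 1.498 ± 1.798187 → (-0.3002, 3.2962).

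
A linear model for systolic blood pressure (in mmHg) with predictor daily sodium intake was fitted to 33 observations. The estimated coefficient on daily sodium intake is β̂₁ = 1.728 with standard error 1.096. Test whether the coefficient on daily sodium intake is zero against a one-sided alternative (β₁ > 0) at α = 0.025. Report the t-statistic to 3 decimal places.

t = 1.577

H₀: β₁ = 0 vs H₁: β₁ > 0.
t = (β̂₁ − β₁⁰)/SE = 1.728 / 1.096 = 1.577.
df = n − 2 = 33 − 2 = 31.
One-sided p ≈ 0.0625, which is ≥ 0.025, so fail to reject H₀.
The data do not give significant evidence that the true slope on daily sodium intake is positive.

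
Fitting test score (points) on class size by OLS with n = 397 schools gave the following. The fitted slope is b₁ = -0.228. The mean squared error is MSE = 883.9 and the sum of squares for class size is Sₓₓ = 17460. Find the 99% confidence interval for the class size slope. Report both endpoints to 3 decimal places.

(-0.810, 0.354)

SE(b₁) = √(MSE/Sₓₓ) = √(883.9/17460) = 0.224998.
df = n − 2 = 395.
t* = t_{0.005, 395} = 2.588333.
Margin = t* × SE = 2.588333 × 0.224998 = 0.58237.
CI: -0.228 ± 0.58237 → (-0.810, 0.354).
With 99% confidence, each one-unit increase in class size is associated with a change of between -0.810 and 0.354 points in test score.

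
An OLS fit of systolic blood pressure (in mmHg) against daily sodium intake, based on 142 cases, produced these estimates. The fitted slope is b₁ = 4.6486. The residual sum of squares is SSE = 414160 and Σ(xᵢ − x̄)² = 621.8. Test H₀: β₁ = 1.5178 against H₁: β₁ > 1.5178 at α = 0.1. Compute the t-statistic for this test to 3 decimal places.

t = 1.435

MSE = SSE/(n − 2) = 414160/140 = 2958.29.
SE(b₁) = √(MSE/Sₓₓ) = √(2958.29/621.8) = 2.1812.
t = (4.6486 − 1.5178) / 2.1812 = 1.435.
df = n − 2 = 140.
One-sided p ≈ 0.0767, which is < 0.1, so reject H₀.
There is evidence that the true slope on daily sodium intake exceeds 1.5178 mmHg per unit.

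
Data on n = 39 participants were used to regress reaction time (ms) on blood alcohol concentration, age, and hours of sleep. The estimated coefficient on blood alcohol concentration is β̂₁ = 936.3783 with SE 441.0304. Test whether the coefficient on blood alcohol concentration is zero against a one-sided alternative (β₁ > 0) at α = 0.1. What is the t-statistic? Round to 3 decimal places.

t = 2.123

H₀: β₁ = 0 vs H₁: β₁ > 0.
t = (β̂₁ − β₁⁰)/SE = 936.3783 / 441.0304 = 2.123.
df = n − k − 1 = 39 − 3 − 1 = 35.
One-sided p ≈ 0.0204, which is < 0.1, so reject H₀.
There is evidence that the true slope on blood alcohol concentration is positive, holding the other predictors fixed.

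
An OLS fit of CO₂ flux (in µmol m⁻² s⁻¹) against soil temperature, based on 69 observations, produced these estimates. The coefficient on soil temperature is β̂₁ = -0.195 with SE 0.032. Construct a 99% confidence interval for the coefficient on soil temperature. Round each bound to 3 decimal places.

df = n − 2 = 69 − 2 = 67.
t* = t_{0.005, 67} = 2.65122.
Margin = t* × SE = 2.65122 × 0.032 = 0.08484.
CI: -0.195 ± 0.08484 → (-0.280, -0.110).
With 99% confidence, each one-unit increase in soil temperature is associated with a change of between -0.280 and -0.110 µmol m⁻² s⁻¹ in CO₂ flux.

(-0.280, -0.110)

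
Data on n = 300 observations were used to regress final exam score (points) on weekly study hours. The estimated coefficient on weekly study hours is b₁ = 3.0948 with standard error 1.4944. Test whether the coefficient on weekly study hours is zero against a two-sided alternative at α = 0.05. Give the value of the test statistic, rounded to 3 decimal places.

t = 2.071

H₀: β₁ = 0 vs H₁: β₁ ≠ 0.
t = (b₁ − β₁⁰)/SE = 3.0948 / 1.4944 = 2.071.
df = n − 2 = 300 − 2 = 298.
Two-sided p ≈ 0.0392, which is < 0.05, so reject H₀.
There is evidence that weekly study hours is associated with final exam score.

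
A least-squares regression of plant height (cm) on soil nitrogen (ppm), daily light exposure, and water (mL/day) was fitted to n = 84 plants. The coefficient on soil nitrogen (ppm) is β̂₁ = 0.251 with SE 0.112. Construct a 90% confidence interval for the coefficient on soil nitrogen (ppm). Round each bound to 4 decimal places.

df = n − k − 1 = 84 − 3 − 1 = 80.
t* = t_{0.05, 80} = 1.664125.
Margin = t* × SE = 1.664125 × 0.112 = 0.186382.
CI: 0.251 ± 0.186382 → (0.0646, 0.4374).
With 90% confidence, each one-unit increase in soil nitrogen (ppm) is associated with a change of between 0.0646 and 0.4374 cm in plant height, holding the other predictors fixed.

(0.0646, 0.4374)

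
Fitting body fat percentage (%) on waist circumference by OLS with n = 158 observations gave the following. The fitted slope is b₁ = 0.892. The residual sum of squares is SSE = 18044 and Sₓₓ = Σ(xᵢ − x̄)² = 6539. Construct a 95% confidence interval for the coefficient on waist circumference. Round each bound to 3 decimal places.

(0.629, 1.155)

MSE = SSE/(n − 2) = 18044/156 = 115.667.
SE(b₁) = √(MSE/Sₓₓ) = √(115.667/6539) = 0.132999.
df = n − 2 = 156.
t* = t_{0.025, 156} = 1.975288.
Margin = t* × SE = 1.975288 × 0.132999 = 0.26271.
CI: 0.892 ± 0.26271 → (0.629, 1.155).
With 95% confidence, each one-unit increase in waist circumference is associated with a change of between 0.629 and 1.155 % in body fat percentage.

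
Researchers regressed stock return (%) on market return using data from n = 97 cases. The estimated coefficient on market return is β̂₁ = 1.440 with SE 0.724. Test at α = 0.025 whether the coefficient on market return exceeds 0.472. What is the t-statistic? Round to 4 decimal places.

t = 1.3370

H₀: β₁ = 0.472 vs H₁: β₁ > 0.472.
t = (β̂₁ − β₁⁰)/SE = (1.440 − 0.472) / 0.724 = 1.3370.
df = n − 2 = 97 − 2 = 95.
One-sided p ≈ 0.0922, which is ≥ 0.025, so fail to reject H₀.
The data do not give significant evidence that the true slope on market return exceeds 0.472 % per unit.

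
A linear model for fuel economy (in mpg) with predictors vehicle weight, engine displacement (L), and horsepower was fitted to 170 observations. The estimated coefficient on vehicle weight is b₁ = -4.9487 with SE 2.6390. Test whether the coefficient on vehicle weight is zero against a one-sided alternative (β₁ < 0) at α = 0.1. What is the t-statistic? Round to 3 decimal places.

H₀: β₁ = 0 vs H₁: β₁ < 0.
t = (b₁ − β₁⁰)/SE = -4.9487 / 2.6390 = -1.875.
df = n − k − 1 = 170 − 3 − 1 = 166.
One-sided p ≈ 0.0313, which is < 0.1, so reject H₀.
There is evidence that the true slope on vehicle weight is negative, holding the other predictors fixed.

t = -1.875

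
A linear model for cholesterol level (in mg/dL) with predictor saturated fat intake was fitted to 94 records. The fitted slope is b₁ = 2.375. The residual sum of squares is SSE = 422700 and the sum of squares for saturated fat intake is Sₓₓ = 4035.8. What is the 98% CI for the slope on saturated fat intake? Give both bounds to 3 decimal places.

(-0.151, 4.901)

MSE = SSE/(n − 2) = 422700/92 = 4594.57.
SE(b₁) = √(MSE/Sₓₓ) = √(4594.57/4035.8) = 1.06698.
df = n − 2 = 92.
t* = t_{0.01, 92} = 2.367566.
Margin = t* × SE = 2.367566 × 1.06698 = 2.52615.
CI: 2.375 ± 2.52615 → (-0.151, 4.901).
With 98% confidence, each one-unit increase in saturated fat intake is associated with a change of between -0.151 and 4.901 mg/dL in cholesterol level.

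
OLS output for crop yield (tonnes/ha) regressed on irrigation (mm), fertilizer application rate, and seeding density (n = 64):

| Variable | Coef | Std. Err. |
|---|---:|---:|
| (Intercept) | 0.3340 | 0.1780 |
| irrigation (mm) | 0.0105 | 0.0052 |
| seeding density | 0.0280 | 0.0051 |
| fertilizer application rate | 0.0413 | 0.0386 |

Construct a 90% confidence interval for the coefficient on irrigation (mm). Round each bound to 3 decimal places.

Read off: b = 0.0105, SE = 0.0052 for irrigation (mm).
df = n − k − 1 = 64 − 3 − 1 = 60.
t* = t_{0.05, 60} = 1.670649.
Margin = t* × SE = 1.670649 × 0.0052 = 0.00869.
CI: 0.0105 ± 0.00869 → (0.002, 0.019).

(0.002, 0.019)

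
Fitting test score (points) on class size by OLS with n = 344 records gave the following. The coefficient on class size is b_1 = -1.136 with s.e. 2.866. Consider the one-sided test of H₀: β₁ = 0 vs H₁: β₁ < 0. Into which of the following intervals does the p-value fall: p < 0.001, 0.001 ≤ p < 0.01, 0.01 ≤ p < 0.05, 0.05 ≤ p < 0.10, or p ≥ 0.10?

t = -1.136 / 2.866 = -0.396.
df = n − 2 = 344 − 2 = 342.
One-sided p = P(T_{342} < t) ≈ 0.3460.
So p ≥ 0.10.

p ≥ 0.10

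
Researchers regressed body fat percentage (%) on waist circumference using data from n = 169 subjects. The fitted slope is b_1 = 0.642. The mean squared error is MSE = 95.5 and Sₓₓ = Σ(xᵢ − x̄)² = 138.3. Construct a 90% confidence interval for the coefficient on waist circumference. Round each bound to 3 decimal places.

SE(b_1) = √(MSE/Sₓₓ) = √(95.5/138.3) = 0.83098.
df = n − 2 = 167.
t* = t_{0.05, 167} = 1.654029.
Margin = t* × SE = 1.654029 × 0.83098 = 1.37447.
CI: 0.642 ± 1.37447 → (-0.732, 2.016).
With 90% confidence, each one-unit increase in waist circumference is associated with a change of between -0.732 and 2.016 % in body fat percentage.

(-0.732, 2.016)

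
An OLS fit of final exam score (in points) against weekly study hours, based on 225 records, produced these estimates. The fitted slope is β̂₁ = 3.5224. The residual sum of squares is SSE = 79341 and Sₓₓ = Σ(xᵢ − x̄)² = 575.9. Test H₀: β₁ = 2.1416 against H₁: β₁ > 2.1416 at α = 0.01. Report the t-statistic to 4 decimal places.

t = 1.7567

MSE = SSE/(n − 2) = 79341/223 = 355.789.
SE(β̂₁) = √(MSE/Sₓₓ) = √(355.789/575.9) = 0.786001.
t = (3.5224 − 2.1416) / 0.786001 = 1.7567.
df = n − 2 = 223.
One-sided p ≈ 0.0402, which is ≥ 0.01, so fail to reject H₀.
The data do not give significant evidence that the true slope on weekly study hours exceeds 2.1416 points per unit.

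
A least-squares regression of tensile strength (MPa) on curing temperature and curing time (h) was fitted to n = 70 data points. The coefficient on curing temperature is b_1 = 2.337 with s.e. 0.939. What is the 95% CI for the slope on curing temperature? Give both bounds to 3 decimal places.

df = n − k − 1 = 70 − 2 − 1 = 67.
t* = t_{0.025, 67} = 1.996008.
Margin = t* × SE = 1.996008 × 0.939 = 1.87425.
CI: 2.337 ± 1.87425 → (0.463, 4.211).
With 95% confidence, each one-unit increase in curing temperature is associated with a change of between 0.463 and 4.211 MPa in tensile strength, holding the other predictors fixed.

(0.463, 4.211)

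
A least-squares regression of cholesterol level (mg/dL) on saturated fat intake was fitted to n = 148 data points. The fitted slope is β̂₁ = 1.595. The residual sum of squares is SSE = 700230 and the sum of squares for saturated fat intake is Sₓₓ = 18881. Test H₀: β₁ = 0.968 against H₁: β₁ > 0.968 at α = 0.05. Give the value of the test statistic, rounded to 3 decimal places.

t = 1.244

MSE = SSE/(n − 2) = 700230/146 = 4796.1.
SE(β̂₁) = √(MSE/Sₓₓ) = √(4796.1/18881) = 0.504001.
t = (1.595 − 0.968) / 0.504001 = 1.244.
df = n − 2 = 146.
One-sided p ≈ 0.1077, which is ≥ 0.05, so fail to reject H₀.
The data do not give significant evidence that the true slope on saturated fat intake exceeds 0.968 mg/dL per unit.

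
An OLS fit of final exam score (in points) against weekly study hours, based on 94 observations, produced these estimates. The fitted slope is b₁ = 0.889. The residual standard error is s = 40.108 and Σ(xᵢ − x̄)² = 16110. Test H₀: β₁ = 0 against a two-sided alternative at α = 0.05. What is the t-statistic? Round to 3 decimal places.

SE(b₁) = s/√Sₓₓ = 40.108/√16110 = 0.315997.
t = 0.889 / 0.315997 = 2.813.
df = n − 2 = 92.
Two-sided p ≈ 0.0060, which is < 0.05, so reject H₀.
There is evidence that weekly study hours is associated with final exam score.

t = 2.813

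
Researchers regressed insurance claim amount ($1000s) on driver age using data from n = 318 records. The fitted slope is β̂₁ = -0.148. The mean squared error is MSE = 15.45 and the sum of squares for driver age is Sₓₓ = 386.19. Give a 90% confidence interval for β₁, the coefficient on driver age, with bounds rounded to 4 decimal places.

SE(β̂₁) = √(MSE/Sₓₓ) = √(15.45/386.19) = 0.200016.
df = n − 2 = 316.
t* = t_{0.05, 316} = 1.64969.
Margin = t* × SE = 1.64969 × 0.200016 = 0.329964.
CI: -0.148 ± 0.329964 → (-0.4780, 0.1820).
With 90% confidence, each one-unit increase in driver age is associated with a change of between -0.4780 and 0.1820 $1000s in insurance claim amount.

(-0.4780, 0.1820)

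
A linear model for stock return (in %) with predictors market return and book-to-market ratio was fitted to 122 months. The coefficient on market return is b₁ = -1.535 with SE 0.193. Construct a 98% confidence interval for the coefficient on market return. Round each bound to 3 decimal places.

df = n − k − 1 = 122 − 2 − 1 = 119.
t* = t_{0.01, 119} = 2.358093.
Margin = t* × SE = 2.358093 × 0.193 = 0.45511.
CI: -1.535 ± 0.45511 → (-1.990, -1.080).
With 98% confidence, each one-unit increase in market return is associated with a change of between -1.990 and -1.080 % in stock return, holding the other predictors fixed.

(-1.990, -1.080)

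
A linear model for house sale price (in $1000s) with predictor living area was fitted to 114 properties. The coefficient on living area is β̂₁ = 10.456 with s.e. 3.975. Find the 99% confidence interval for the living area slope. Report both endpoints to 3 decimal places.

(0.040, 20.872)

df = n − 2 = 114 − 2 = 112.
t* = t_{0.005, 112} = 2.62044.
Margin = t* × SE = 2.62044 × 3.975 = 10.41625.
CI: 10.456 ± 10.41625 → (0.040, 20.872).
With 99% confidence, each one-unit increase in living area is associated with a change of between 0.040 and 20.872 $1000s in house sale price.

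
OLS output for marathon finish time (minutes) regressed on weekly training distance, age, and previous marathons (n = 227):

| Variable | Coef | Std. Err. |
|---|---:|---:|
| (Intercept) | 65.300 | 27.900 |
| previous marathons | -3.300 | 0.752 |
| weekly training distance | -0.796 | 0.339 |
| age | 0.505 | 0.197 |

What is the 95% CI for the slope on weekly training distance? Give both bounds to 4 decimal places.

Read off: b = -0.796, SE = 0.339 for weekly training distance.
df = n − k − 1 = 227 − 3 − 1 = 223.
t* = t_{0.025, 223} = 1.970659.
Margin = t* × SE = 1.970659 × 0.339 = 0.668053.
CI: -0.796 ± 0.668053 → (-1.4641, -0.1279).

(-1.4641, -0.1279)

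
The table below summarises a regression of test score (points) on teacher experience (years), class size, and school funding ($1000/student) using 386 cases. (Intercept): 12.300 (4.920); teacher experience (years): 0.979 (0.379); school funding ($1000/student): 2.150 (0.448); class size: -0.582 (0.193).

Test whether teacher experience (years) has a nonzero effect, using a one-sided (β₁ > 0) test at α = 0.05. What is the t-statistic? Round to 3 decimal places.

Read off: b = 0.979, SE = 0.379 for teacher experience (years).
H₀: β₁ = 0 vs H₁: β₁ > 0.
t = 0.979 / 0.379 = 2.583.
df = n − k − 1 = 386 − 3 − 1 = 382.
One-sided p ≈ 0.0051, which is < 0.05, so reject H₀.
There is evidence that the true slope on teacher experience (years) is positive, holding the other predictors fixed.

t = 2.583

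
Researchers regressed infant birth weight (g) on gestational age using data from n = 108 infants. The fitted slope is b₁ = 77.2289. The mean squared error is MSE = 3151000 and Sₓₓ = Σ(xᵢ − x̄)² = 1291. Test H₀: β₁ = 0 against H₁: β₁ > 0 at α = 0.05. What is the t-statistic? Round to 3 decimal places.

t = 1.563

SE(b₁) = √(MSE/Sₓₓ) = √(3.151e+06/1291) = 49.4039.
t = 77.2289 / 49.4039 = 1.563.
df = n − 2 = 106.
One-sided p ≈ 0.0605, which is ≥ 0.05, so fail to reject H₀.
The data do not give significant evidence that the true slope on gestational age is positive.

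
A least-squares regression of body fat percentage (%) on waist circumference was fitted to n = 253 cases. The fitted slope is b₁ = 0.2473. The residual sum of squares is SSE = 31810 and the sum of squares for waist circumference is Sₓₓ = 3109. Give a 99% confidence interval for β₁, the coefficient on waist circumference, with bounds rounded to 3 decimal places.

MSE = SSE/(n − 2) = 31810/251 = 126.733.
SE(b₁) = √(MSE/Sₓₓ) = √(126.733/3109) = 0.201899.
df = n − 2 = 251.
t* = t_{0.005, 251} = 2.595558.
Margin = t* × SE = 2.595558 × 0.201899 = 0.52404.
CI: 0.2473 ± 0.52404 → (-0.277, 0.771).
With 99% confidence, each one-unit increase in waist circumference is associated with a change of between -0.277 and 0.771 % in body fat percentage.

(-0.277, 0.771)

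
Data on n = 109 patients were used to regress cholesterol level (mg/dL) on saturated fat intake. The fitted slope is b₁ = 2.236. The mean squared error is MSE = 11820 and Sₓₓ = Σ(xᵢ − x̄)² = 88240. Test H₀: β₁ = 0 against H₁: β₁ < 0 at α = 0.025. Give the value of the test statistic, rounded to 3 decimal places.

t = 6.109

SE(b₁) = √(MSE/Sₓₓ) = √(11820/88240) = 0.365996.
t = 2.236 / 0.365996 = 6.109.
df = n − 2 = 107.
One-sided p ≈ 1.0000, which is ≥ 0.025, so fail to reject H₀.
The data do not give significant evidence that the true slope on saturated fat intake is negative.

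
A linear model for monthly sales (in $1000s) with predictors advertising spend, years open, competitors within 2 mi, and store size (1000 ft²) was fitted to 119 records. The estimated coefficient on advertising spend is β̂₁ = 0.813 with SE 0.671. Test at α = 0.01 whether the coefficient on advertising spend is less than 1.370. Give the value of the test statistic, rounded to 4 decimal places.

H₀: β₁ = 1.370 vs H₁: β₁ < 1.370.
t = (β̂₁ − β₁⁰)/SE = (0.813 − 1.370) / 0.671 = -0.8301.
df = n − k − 1 = 119 − 4 − 1 = 114.
One-sided p ≈ 0.2041, which is ≥ 0.01, so fail to reject H₀.
The data do not give significant evidence that the true slope on advertising spend is below 1.370 $1000s per unit, holding the other predictors fixed.

t = -0.8301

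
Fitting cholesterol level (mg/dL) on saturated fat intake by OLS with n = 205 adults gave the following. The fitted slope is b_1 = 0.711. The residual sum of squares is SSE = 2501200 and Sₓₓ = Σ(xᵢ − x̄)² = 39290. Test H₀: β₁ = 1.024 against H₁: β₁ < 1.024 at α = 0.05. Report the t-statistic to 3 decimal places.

MSE = SSE/(n − 2) = 2501200/203 = 12321.2.
SE(b_1) = √(MSE/Sₓₓ) = √(12321.2/39290) = 0.559996.
t = (0.711 − 1.024) / 0.559996 = -0.559.
df = n − 2 = 203.
One-sided p ≈ 0.2884, which is ≥ 0.05, so fail to reject H₀.
The data do not give significant evidence that the true slope on saturated fat intake is below 1.024 mg/dL per unit.

t = -0.559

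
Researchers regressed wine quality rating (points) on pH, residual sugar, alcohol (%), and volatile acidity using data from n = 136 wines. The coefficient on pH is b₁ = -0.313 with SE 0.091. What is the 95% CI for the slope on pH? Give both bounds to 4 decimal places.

df = n − k − 1 = 136 − 4 − 1 = 131.
t* = t_{0.025, 131} = 1.978239.
Margin = t* × SE = 1.978239 × 0.091 = 0.180020.
CI: -0.313 ± 0.180020 → (-0.4930, -0.1330).
With 95% confidence, each one-unit increase in pH is associated with a change of between -0.4930 and -0.1330 points in wine quality rating, holding the other predictors fixed.

(-0.4930, -0.1330)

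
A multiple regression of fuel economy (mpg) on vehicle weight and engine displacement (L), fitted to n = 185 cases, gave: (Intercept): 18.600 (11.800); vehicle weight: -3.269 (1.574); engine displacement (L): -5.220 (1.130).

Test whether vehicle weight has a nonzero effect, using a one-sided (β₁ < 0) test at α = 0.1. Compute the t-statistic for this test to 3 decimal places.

t = -2.077

Read off: b = -3.269, SE = 1.574 for vehicle weight.
H₀: β₁ = 0 vs H₁: β₁ < 0.
t = -3.269 / 1.574 = -2.077.
df = n − k − 1 = 185 − 2 − 1 = 182.
One-sided p ≈ 0.0196, which is < 0.1, so reject H₀.
There is evidence that the true slope on vehicle weight is negative, holding the other predictors fixed.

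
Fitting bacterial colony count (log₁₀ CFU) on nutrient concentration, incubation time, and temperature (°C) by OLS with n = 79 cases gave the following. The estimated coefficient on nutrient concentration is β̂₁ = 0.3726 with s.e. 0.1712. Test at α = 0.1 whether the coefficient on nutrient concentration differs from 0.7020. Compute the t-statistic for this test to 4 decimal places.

t = -1.9241

H₀: β₁ = 0.7020 vs H₁: β₁ ≠ 0.7020.
t = (β̂₁ − β₁⁰)/SE = (0.3726 − 0.7020) / 0.1712 = -1.9241.
df = n − k − 1 = 79 − 3 − 1 = 75.
Two-sided p ≈ 0.0581, which is < 0.1, so reject H₀.
There is evidence that the true slope on nutrient concentration differs from 0.7020 log₁₀ CFU per unit, holding the other predictors fixed.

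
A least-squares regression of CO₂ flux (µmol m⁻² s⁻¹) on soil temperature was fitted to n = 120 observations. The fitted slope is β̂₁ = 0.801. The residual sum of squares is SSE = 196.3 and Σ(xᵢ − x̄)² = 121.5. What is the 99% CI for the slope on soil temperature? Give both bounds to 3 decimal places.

(0.495, 1.107)

MSE = SSE/(n − 2) = 196.3/118 = 1.66356.
SE(β̂₁) = √(MSE/Sₓₓ) = √(1.66356/121.5) = 0.117012.
df = n − 2 = 118.
t* = t_{0.005, 118} = 2.618137.
Margin = t* × SE = 2.618137 × 0.117012 = 0.30635.
CI: 0.801 ± 0.30635 → (0.495, 1.107).
With 99% confidence, each one-unit increase in soil temperature is associated with a change of between 0.495 and 1.107 µmol m⁻² s⁻¹ in CO₂ flux.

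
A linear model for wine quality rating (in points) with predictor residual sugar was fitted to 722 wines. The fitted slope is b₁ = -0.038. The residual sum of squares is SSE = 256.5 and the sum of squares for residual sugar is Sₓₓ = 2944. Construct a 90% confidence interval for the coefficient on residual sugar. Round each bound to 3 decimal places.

MSE = SSE/(n − 2) = 256.5/720 = 0.35625.
SE(b₁) = √(MSE/Sₓₓ) = √(0.35625/2944) = 0.0110004.
df = n − 2 = 720.
t* = t_{0.05, 720} = 1.646973.
Margin = t* × SE = 1.646973 × 0.0110004 = 0.01812.
CI: -0.038 ± 0.01812 → (-0.056, -0.020).
With 90% confidence, each one-unit increase in residual sugar is associated with a change of between -0.056 and -0.020 points in wine quality rating.

(-0.056, -0.020)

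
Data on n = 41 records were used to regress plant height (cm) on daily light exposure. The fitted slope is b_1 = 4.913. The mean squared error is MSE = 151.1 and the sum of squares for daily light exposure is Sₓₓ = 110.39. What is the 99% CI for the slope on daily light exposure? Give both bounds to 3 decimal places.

(1.745, 8.081)

SE(b_1) = √(MSE/Sₓₓ) = √(151.1/110.39) = 1.16995.
df = n − 2 = 39.
t* = t_{0.005, 39} = 2.707913.
Margin = t* × SE = 2.707913 × 1.16995 = 3.16812.
CI: 4.913 ± 3.16812 → (1.745, 8.081).
With 99% confidence, each one-unit increase in daily light exposure is associated with a change of between 1.745 and 8.081 cm in plant height.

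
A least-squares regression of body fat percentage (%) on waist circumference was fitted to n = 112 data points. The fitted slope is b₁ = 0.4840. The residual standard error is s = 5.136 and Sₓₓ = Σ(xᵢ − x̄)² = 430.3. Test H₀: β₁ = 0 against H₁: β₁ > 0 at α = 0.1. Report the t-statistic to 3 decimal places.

SE(b₁) = s/√Sₓₓ = 5.136/√430.3 = 0.247594.
t = 0.4840 / 0.247594 = 1.955.
df = n − 2 = 110.
One-sided p ≈ 0.0266, which is < 0.1, so reject H₀.
There is evidence that the true slope on waist circumference is positive.

t = 1.955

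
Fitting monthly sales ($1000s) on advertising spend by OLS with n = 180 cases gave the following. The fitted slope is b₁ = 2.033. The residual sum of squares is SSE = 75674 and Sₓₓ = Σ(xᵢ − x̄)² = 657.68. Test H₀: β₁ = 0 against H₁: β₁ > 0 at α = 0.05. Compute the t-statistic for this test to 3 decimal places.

t = 2.529

MSE = SSE/(n − 2) = 75674/178 = 425.135.
SE(b₁) = √(MSE/Sₓₓ) = √(425.135/657.68) = 0.804.
t = 2.033 / 0.804 = 2.529.
df = n − 2 = 178.
One-sided p ≈ 0.0062, which is < 0.05, so reject H₀.
There is evidence that the true slope on advertising spend is positive.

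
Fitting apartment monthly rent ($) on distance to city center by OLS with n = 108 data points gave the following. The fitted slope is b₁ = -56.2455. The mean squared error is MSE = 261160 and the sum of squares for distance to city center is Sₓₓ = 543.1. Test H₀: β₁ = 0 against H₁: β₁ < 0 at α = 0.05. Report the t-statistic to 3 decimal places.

SE(b₁) = √(MSE/Sₓₓ) = √(261160/543.1) = 21.9287.
t = -56.2455 / 21.9287 = -2.565.
df = n − 2 = 106.
One-sided p ≈ 0.0059, which is < 0.05, so reject H₀.
There is evidence that the true slope on distance to city center is negative.

t = -2.565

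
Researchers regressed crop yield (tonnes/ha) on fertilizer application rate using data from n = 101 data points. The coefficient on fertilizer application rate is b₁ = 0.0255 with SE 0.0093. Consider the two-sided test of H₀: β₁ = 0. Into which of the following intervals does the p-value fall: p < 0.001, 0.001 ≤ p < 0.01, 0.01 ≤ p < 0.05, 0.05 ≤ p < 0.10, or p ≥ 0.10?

0.001 ≤ p < 0.01

t = 0.0255 / 0.0093 = 2.742.
df = n − 2 = 101 − 2 = 99.
Two-sided p = 2·P(T_{99} > |t|) ≈ 0.0072.
So 0.001 ≤ p < 0.01.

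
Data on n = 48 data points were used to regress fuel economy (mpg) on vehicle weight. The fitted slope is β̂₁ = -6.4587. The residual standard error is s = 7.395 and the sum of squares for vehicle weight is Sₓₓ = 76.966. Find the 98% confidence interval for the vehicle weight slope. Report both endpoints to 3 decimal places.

SE(β̂₁) = s/√Sₓₓ = 7.395/√76.966 = 0.842925.
df = n − 2 = 46.
t* = t_{0.01, 46} = 2.410188.
Margin = t* × SE = 2.410188 × 0.842925 = 2.03161.
CI: -6.4587 ± 2.03161 → (-8.490, -4.427).
With 98% confidence, each one-unit increase in vehicle weight is associated with a change of between -8.490 and -4.427 mpg in fuel economy.

(-8.490, -4.427)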